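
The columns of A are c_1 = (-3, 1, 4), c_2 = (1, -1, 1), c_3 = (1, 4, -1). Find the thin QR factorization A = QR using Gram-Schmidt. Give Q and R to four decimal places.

Q = [[-0.5883, 0.5774, 0.5661], [0.1961, -0.5774, 0.7926], [0.7845, 0.5774, 0.2265]], R = [[5.0990, 0.0000, -0.5883], [0.0000, 1.7321, -2.3094], [0.0000, 0.0000, 3.5101]]

c_1 = (-3, 1, 4); ‖c_1‖ = 5.0990, so q_1 = (-0.5883, 0.1961, 0.7845).
q_1·c_2 = (-0.5883)·1 + 0.1961·(-1) + 0.7845·1 = 0.0000.
u_2 = c_2 + 0.0000·q_1 = (1.0000, -1.0000, 1.0000).
‖u_2‖ = 1.7321, so q_2 = (0.5774, -0.5774, 0.5774).
q_1·c_3 = (-0.5883)·1 + 0.1961·4 + 0.7845·(-1) = -0.5883; q_2·c_3 = 0.5774·1 + (-0.5774)·4 + 0.5774·(-1) = -2.3094.
u_3 = c_3 + 0.5883·q_1 + 2.3094·q_2 = (1.9872, 2.7821, 0.7949).
‖u_3‖ = 3.5101, so q_3 = (0.5661, 0.7926, 0.2265).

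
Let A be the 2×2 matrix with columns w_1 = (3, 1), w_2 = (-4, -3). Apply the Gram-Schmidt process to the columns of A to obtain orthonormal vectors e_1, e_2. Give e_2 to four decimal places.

e_1 = w_1/‖w_1‖ = (3, 1)/3.1623 = (0.9487, 0.3162).
r_{12} = e_1·w_2 = -4.7434.
u_2 = w_2 + 4.7434·e_1 = (0.5000, -1.5000).
‖u_2‖ = 1.5811, so e_2 = (0.3162, -0.9487).

e_2 = (0.3162, -0.9487)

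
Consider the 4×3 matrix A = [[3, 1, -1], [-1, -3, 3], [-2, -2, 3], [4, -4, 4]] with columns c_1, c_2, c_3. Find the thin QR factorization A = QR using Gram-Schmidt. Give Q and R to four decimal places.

Q = [[0.5477, 0.2981, 0.4082], [-0.1826, -0.5963, -0.4082], [-0.3651, -0.4472, 0.8165], [0.7303, -0.5963, 0.0000]], R = [[5.4772, -1.0954, 0.7303], [0.0000, 5.3666, -5.8138], [0.0000, 0.0000, 0.8165]]

e_1 = c_1/‖c_1‖ = (3, -1, -2, 4)/5.4772 = (0.5477, -0.1826, -0.3651, 0.7303).
r_{12} = e_1·c_2 = -1.0954.
u_2 = c_2 + 1.0954·e_1 = (1.6000, -3.2000, -2.4000, -3.2000).
‖u_2‖ = 5.3666, so e_2 = (0.2981, -0.5963, -0.4472, -0.5963).
r_{13} = e_1·c_3 = 0.7303; r_{23} = e_2·c_3 = -5.8138.
u_3 = c_3 − 0.7303·e_1 + 5.8138·e_2 = (0.3333, -0.3333, 0.6667, 0.0000).
‖u_3‖ = 0.8165, so e_3 = (0.4082, -0.4082, 0.8165, 0.0000).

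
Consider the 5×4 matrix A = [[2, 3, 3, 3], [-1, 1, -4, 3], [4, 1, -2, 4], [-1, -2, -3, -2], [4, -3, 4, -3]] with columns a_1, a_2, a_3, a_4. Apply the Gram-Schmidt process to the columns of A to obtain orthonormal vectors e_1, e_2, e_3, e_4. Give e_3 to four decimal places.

e_1 = a_1/‖a_1‖ = (2, -1, 4, -1, 4)/6.1644 = (0.3244, -0.1622, 0.6489, -0.1622, 0.6489).
r_{12} = e_1·a_2 = -0.1622.
u_2 = a_2 + 0.1622·e_1 = (3.0526, 0.9737, 1.1053, -2.0263, -2.8947).
‖u_2‖ = 4.8963, so e_2 = (0.6235, 0.1989, 0.2257, -0.4138, -0.5912).
r_{13} = e_1·a_3 = 3.4066; r_{23} = e_2·a_3 = -0.4998.
u_3 = a_3 − 3.4066·e_1 + 0.4998·e_2 = (2.2064, -3.3480, -4.0977, -2.6542, 1.4940).
‖u_3‖ = 6.4919, so e_3 = (0.3399, -0.5157, -0.6312, -0.4089, 0.2301).

e_3 = (0.3399, -0.5157, -0.6312, -0.4089, 0.2301)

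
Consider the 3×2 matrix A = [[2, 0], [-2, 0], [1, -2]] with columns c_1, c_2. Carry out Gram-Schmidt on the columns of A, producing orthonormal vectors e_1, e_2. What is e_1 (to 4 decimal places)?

e_1 = c_1/‖c_1‖ = (2, -2, 1)/3.0000 = (0.6667, -0.6667, 0.3333).

e_1 = (0.6667, -0.6667, 0.3333)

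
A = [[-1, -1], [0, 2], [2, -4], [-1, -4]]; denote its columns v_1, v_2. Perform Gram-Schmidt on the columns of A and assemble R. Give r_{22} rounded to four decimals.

r_{22} = 5.9582

q_1 = v_1/‖v_1‖ = (-1, 0, 2, -1)/2.4495 = (-0.4082, 0.0000, 0.8165, -0.4082).
r_{12} = q_1·v_2 = -1.2247.
u_2 = v_2 + 1.2247·q_1 = (-1.5000, 2.0000, -3.0000, -4.5000).
r_{22} = ‖u_2‖ = 5.9582.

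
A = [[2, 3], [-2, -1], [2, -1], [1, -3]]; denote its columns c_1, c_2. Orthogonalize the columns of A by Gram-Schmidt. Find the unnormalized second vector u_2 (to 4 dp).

c_1 = (2, -2, 2, 1); ‖c_1‖ = 3.6056, so e_1 = (0.5547, -0.5547, 0.5547, 0.2774).
e_1·c_2 = 0.5547·3 + (-0.5547)·(-1) + 0.5547·(-1) + 0.2774·(-3) = 0.8321.
u_2 = c_2 − 0.8321·e_1 = (2.5385, -0.5385, -1.4615, -3.2308).

u_2 = (2.5385, -0.5385, -1.4615, -3.2308)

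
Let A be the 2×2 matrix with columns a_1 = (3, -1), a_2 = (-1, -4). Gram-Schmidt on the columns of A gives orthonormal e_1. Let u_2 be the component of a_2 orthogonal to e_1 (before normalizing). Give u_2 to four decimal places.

u_2 = (-1.3000, -3.9000)

a_1 = (3, -1); ‖a_1‖ = 3.1623, so e_1 = (0.9487, -0.3162).
e_1·a_2 = 0.9487·(-1) + (-0.3162)·(-4) = 0.3162.
u_2 = a_2 − 0.3162·e_1 = (-1.3000, -3.9000).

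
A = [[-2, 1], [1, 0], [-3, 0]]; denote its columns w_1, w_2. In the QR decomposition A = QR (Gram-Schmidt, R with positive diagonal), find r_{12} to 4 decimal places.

w_1 = (-2, 1, -3); ‖w_1‖ = 3.7417, so q_1 = (-0.5345, 0.2673, -0.8018).
r_{12} = q_1·w_2 = -0.5345.

r_{12} = -0.5345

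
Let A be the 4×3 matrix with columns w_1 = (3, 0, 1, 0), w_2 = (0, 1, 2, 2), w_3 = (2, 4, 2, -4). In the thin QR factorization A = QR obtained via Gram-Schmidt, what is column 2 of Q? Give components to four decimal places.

e_2 = (-0.2046, 0.3410, 0.6138, 0.6820)

w_1 = (3, 0, 1, 0); ‖w_1‖ = 3.1623, so e_1 = (0.9487, 0.0000, 0.3162, 0.0000).
e_1·w_2 = 0.9487·0 + 0.0000·1 + 0.3162·2 + 0.0000·2 = 0.6325.
u_2 = w_2 − 0.6325·e_1 = (-0.6000, 1.0000, 1.8000, 2.0000).
‖u_2‖ = 2.9326, so e_2 = (-0.2046, 0.3410, 0.6138, 0.6820).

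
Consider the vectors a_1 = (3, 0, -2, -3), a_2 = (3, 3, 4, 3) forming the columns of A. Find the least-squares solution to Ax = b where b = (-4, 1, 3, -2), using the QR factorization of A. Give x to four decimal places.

a_1 = (3, 0, -2, -3); ‖a_1‖ = 4.6904, so e_1 = (0.6396, 0.0000, -0.4264, -0.6396).
e_1·a_2 = 0.6396·3 + 0.0000·3 + (-0.4264)·4 + (-0.6396)·3 = -1.7056.
u_2 = a_2 + 1.7056·e_1 = (4.0909, 3.0000, 3.2727, 1.9091).
‖u_2‖ = 6.3317, so e_2 = (0.6461, 0.4738, 0.5169, 0.3015).
Qᵀb = (-2.5584, -1.1630).
Back-substitute: x_2 = -1.1630/6.3317 = -0.1837.
x_1 = (-2.5584 + 1.7056·(-0.1837))/4.6904 = -0.6122.

x = (-0.6122, -0.1837)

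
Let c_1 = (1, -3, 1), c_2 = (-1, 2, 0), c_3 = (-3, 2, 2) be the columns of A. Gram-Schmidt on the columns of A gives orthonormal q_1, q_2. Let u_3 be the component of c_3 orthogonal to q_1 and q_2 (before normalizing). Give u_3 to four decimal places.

c_1 = (1, -3, 1); ‖c_1‖ = 3.3166, so q_1 = (0.3015, -0.9045, 0.3015).
q_1·c_2 = 0.3015·(-1) + (-0.9045)·2 + 0.3015·0 = -2.1106.
u_2 = c_2 + 2.1106·q_1 = (-0.3636, 0.0909, 0.6364).
‖u_2‖ = 0.7385, so q_2 = (-0.4924, 0.1231, 0.8616).
q_1·c_3 = 0.3015·(-3) + (-0.9045)·2 + 0.3015·2 = -2.1106; q_2·c_3 = (-0.4924)·(-3) + 0.1231·2 + 0.8616·2 = 3.4466.
u_3 = c_3 + 2.1106·q_1 − 3.4466·q_2 = (-0.6667, -0.3333, -0.3333).

u_3 = (-0.6667, -0.3333, -0.3333)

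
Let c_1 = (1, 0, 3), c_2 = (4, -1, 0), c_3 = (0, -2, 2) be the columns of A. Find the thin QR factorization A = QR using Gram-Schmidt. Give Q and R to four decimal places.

Q = [[0.3162, 0.9174, -0.2417], [0.0000, -0.2548, -0.9670], [0.9487, -0.3058, 0.0806]], R = [[3.1623, 1.2649, 1.8974], [0.0000, 3.9243, -0.1019], [0.0000, 0.0000, 2.0951]]

c_1 = (1, 0, 3); ‖c_1‖ = 3.1623, so q_1 = (0.3162, 0.0000, 0.9487).
q_1·c_2 = 0.3162·4 + 0.0000·(-1) + 0.9487·0 = 1.2649.
u_2 = c_2 − 1.2649·q_1 = (3.6000, -1.0000, -1.2000).
‖u_2‖ = 3.9243, so q_2 = (0.9174, -0.2548, -0.3058).
q_1·c_3 = 0.3162·0 + 0.0000·(-2) + 0.9487·2 = 1.8974; q_2·c_3 = 0.9174·0 + (-0.2548)·(-2) + (-0.3058)·2 = -0.1019.
u_3 = c_3 − 1.8974·q_1 + 0.1019·q_2 = (-0.5065, -2.0260, 0.1688).
‖u_3‖ = 2.0951, so q_3 = (-0.2417, -0.9670, 0.0806).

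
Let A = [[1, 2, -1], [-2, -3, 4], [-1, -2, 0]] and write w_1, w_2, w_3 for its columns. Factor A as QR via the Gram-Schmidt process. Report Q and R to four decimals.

Q = [[0.4082, 0.5774, -0.7071], [-0.8165, 0.5774, 0.0000], [-0.4082, -0.5774, -0.7071]], R = [[2.4495, 4.0825, -3.6742], [0.0000, 0.5774, 1.7321], [0.0000, 0.0000, 0.7071]]

q_1 = w_1/‖w_1‖ = (1, -2, -1)/2.4495 = (0.4082, -0.8165, -0.4082).
r_{12} = q_1·w_2 = 4.0825.
u_2 = w_2 − 4.0825·q_1 = (0.3333, 0.3333, -0.3333).
‖u_2‖ = 0.5774, so q_2 = (0.5774, 0.5774, -0.5774).
r_{13} = q_1·w_3 = -3.6742; r_{23} = q_2·w_3 = 1.7321.
u_3 = w_3 + 3.6742·q_1 − 1.7321·q_2 = (-0.5000, 0.0000, -0.5000).
‖u_3‖ = 0.7071, so q_3 = (-0.7071, 0.0000, -0.7071).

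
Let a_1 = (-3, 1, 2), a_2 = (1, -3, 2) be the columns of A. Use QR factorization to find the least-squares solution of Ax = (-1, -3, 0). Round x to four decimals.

a_1 = (-3, 1, 2); ‖a_1‖ = 3.7417, so q_1 = (-0.8018, 0.2673, 0.5345).
q_1·a_2 = (-0.8018)·1 + 0.2673·(-3) + 0.5345·2 = -0.5345.
u_2 = a_2 + 0.5345·q_1 = (0.5714, -2.8571, 2.2857).
‖u_2‖ = 3.7033, so q_2 = (0.1543, -0.7715, 0.6172).
Qᵀb = (0.0000, 2.1602).
Back-substitute: x_2 = 2.1602/3.7033 = 0.5833.
x_1 = (0.0000 + 0.5345·0.5833)/3.7417 = 0.0833.

x = (0.0833, 0.5833)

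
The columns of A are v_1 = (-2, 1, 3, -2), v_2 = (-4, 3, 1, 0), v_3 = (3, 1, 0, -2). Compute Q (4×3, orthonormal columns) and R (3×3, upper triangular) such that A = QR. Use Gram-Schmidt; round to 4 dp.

Q = [[-0.4714, -0.6288, 0.5065], [0.2357, 0.5717, 0.7359], [0.7071, -0.3430, -0.1816], [-0.4714, 0.4002, -0.4110]], R = [[4.2426, 3.2998, -0.2357], [0.0000, 3.8873, -2.1151], [0.0000, 0.0000, 3.0774]]

v_1 = (-2, 1, 3, -2); ‖v_1‖ = 4.2426, so e_1 = (-0.4714, 0.2357, 0.7071, -0.4714).
e_1·v_2 = (-0.4714)·(-4) + 0.2357·3 + 0.7071·1 + (-0.4714)·0 = 3.2998.
u_2 = v_2 − 3.2998·e_1 = (-2.4444, 2.2222, -1.3333, 1.5556).
‖u_2‖ = 3.8873, so e_2 = (-0.6288, 0.5717, -0.3430, 0.4002).
e_1·v_3 = (-0.4714)·3 + 0.2357·1 + 0.7071·0 + (-0.4714)·(-2) = -0.2357; e_2·v_3 = (-0.6288)·3 + 0.5717·1 + (-0.3430)·0 + 0.4002·(-2) = -2.1151.
u_3 = v_3 + 0.2357·e_1 + 2.1151·e_2 = (1.5588, 2.2647, -0.5588, -1.2647).
‖u_3‖ = 3.0774, so e_3 = (0.5065, 0.7359, -0.1816, -0.4110).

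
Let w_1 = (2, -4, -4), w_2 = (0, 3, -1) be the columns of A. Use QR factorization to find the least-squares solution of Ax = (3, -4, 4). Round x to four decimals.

x = (-0.2297, -1.7838)

q_1 = w_1/‖w_1‖ = (2, -4, -4)/6.0000 = (0.3333, -0.6667, -0.6667).
r_{12} = q_1·w_2 = -1.3333.
u_2 = w_2 + 1.3333·q_1 = (0.4444, 2.1111, -1.8889).
‖u_2‖ = 2.8674, so q_2 = (0.1550, 0.7362, -0.6587).
Qᵀb = (1.0000, -5.1149).
Back-substitute: x_2 = -5.1149/2.8674 = -1.7838.
x_1 = (1.0000 + 1.3333·(-1.7838))/6.0000 = -0.2297.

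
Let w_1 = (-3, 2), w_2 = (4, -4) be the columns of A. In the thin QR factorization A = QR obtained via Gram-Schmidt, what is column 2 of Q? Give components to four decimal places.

e_2 = (-0.5547, -0.8321)

w_1 = (-3, 2); ‖w_1‖ = 3.6056, so e_1 = (-0.8321, 0.5547).
e_1·w_2 = (-0.8321)·4 + 0.5547·(-4) = -5.5470.
u_2 = w_2 + 5.5470·e_1 = (-0.6154, -0.9231).
‖u_2‖ = 1.1094, so e_2 = (-0.5547, -0.8321).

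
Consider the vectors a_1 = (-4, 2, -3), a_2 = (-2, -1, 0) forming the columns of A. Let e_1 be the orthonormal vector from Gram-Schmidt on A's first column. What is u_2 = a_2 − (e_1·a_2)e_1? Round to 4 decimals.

e_1 = a_1/‖a_1‖ = (-4, 2, -3)/5.3852 = (-0.7428, 0.3714, -0.5571).
r_{12} = e_1·a_2 = 1.1142.
u_2 = a_2 − 1.1142·e_1 = (-1.1724, -1.4138, 0.6207).

u_2 = (-1.1724, -1.4138, 0.6207)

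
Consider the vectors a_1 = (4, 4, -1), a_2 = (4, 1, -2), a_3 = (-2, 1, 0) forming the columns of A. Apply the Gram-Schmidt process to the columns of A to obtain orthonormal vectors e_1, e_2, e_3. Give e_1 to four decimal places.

e_1 = (0.6963, 0.6963, -0.1741)

e_1 = a_1/‖a_1‖ = (4, 4, -1)/5.7446 = (0.6963, 0.6963, -0.1741).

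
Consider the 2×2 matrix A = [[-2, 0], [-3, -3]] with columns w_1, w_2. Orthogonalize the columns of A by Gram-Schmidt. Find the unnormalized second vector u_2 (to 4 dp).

w_1 = (-2, -3); ‖w_1‖ = 3.6056, so q_1 = (-0.5547, -0.8321).
q_1·w_2 = (-0.5547)·0 + (-0.8321)·(-3) = 2.4962.
u_2 = w_2 − 2.4962·q_1 = (1.3846, -0.9231).

u_2 = (1.3846, -0.9231)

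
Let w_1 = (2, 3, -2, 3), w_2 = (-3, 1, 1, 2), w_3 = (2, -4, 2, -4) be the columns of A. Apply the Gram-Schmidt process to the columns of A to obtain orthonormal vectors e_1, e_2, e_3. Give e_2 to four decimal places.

e_2 = (-0.7955, 0.2287, 0.2784, 0.4872)

w_1 = (2, 3, -2, 3); ‖w_1‖ = 5.0990, so e_1 = (0.3922, 0.5883, -0.3922, 0.5883).
e_1·w_2 = 0.3922·(-3) + 0.5883·1 + (-0.3922)·1 + 0.5883·2 = 0.1961.
u_2 = w_2 − 0.1961·e_1 = (-3.0769, 0.8846, 1.0769, 1.8846).
‖u_2‖ = 3.8680, so e_2 = (-0.7955, 0.2287, 0.2784, 0.4872).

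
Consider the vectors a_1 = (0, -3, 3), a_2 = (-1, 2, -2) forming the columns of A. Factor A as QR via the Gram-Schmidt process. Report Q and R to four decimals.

q_1 = a_1/‖a_1‖ = (0, -3, 3)/4.2426 = (0.0000, -0.7071, 0.7071).
r_{12} = q_1·a_2 = -2.8284.
u_2 = a_2 + 2.8284·q_1 = (-1.0000, 0.0000, 0.0000).
‖u_2‖ = 1.0000, so q_2 = (-1.0000, 0.0000, 0.0000).

Q = [[0.0000, -1.0000], [-0.7071, 0.0000], [0.7071, 0.0000]], R = [[4.2426, -2.8284], [0.0000, 1.0000]]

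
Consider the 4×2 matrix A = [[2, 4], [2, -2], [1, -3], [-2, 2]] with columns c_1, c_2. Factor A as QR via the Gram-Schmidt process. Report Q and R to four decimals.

c_1 = (2, 2, 1, -2); ‖c_1‖ = 3.6056, so q_1 = (0.5547, 0.5547, 0.2774, -0.5547).
q_1·c_2 = 0.5547·4 + 0.5547·(-2) + 0.2774·(-3) + (-0.5547)·2 = -0.8321.
u_2 = c_2 + 0.8321·q_1 = (4.4615, -1.5385, -2.7692, 1.5385).
‖u_2‖ = 5.6840, so q_2 = (0.7849, -0.2707, -0.4872, 0.2707).

Q = [[0.5547, 0.7849], [0.5547, -0.2707], [0.2774, -0.4872], [-0.5547, 0.2707]], R = [[3.6056, -0.8321], [0.0000, 5.6840]]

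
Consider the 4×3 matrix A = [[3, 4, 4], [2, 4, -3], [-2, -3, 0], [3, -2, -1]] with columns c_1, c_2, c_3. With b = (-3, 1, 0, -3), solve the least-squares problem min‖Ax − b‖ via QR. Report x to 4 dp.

x = (-0.8743, 0.4047, -0.4540)

c_1 = (3, 2, -2, 3); ‖c_1‖ = 5.0990, so q_1 = (0.5883, 0.3922, -0.3922, 0.5883).
q_1·c_2 = 0.5883·4 + 0.3922·4 + (-0.3922)·(-3) + 0.5883·(-2) = 3.9223.
u_2 = c_2 − 3.9223·q_1 = (1.6923, 2.4615, -1.4615, -4.3077).
‖u_2‖ = 5.4420, so q_2 = (0.3110, 0.4523, -0.2686, -0.7916).
q_1·c_3 = 0.5883·4 + 0.3922·(-3) + (-0.3922)·0 + 0.5883·(-1) = 0.5883; q_2·c_3 = 0.3110·4 + 0.4523·(-3) + (-0.2686)·0 + (-0.7916)·(-1) = 0.6785.
u_3 = c_3 − 0.5883·q_1 − 0.6785·q_2 = (3.4429, -3.5377, 0.4130, -0.8091).
‖u_3‖ = 5.0193, so q_3 = (0.6859, -0.7048, 0.0823, -0.1612).
Qᵀb = (-3.1379, 1.8941, -2.2790).
Back-substitute: x_3 = -2.2790/5.0193 = -0.4540.
x_2 = (1.8941 − 0.6785·(-0.4540))/5.4420 = 0.4047.
x_1 = (-3.1379 − 3.9223·0.4047 − 0.5883·(-0.4540))/5.0990 = -0.8743.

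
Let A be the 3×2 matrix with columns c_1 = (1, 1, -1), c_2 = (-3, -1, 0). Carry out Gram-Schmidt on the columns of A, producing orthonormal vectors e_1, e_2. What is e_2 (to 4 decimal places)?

e_1 = c_1/‖c_1‖ = (1, 1, -1)/1.7321 = (0.5774, 0.5774, -0.5774).
r_{12} = e_1·c_2 = -2.3094.
u_2 = c_2 + 2.3094·e_1 = (-1.6667, 0.3333, -1.3333).
‖u_2‖ = 2.1602, so e_2 = (-0.7715, 0.1543, -0.6172).

e_2 = (-0.7715, 0.1543, -0.6172)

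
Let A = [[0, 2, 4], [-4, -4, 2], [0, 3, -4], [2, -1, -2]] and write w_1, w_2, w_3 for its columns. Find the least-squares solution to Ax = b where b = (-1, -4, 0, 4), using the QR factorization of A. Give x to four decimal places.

e_1 = w_1/‖w_1‖ = (0, -4, 0, 2)/4.4721 = (0.0000, -0.8944, 0.0000, 0.4472).
r_{12} = e_1·w_2 = 3.1305.
u_2 = w_2 − 3.1305·e_1 = (2.0000, -1.2000, 3.0000, -2.4000).
‖u_2‖ = 4.4944, so e_2 = (0.4450, -0.2670, 0.6675, -0.5340).
r_{13} = e_1·w_3 = -2.6833; r_{23} = e_2·w_3 = -0.3560.
u_3 = w_3 + 2.6833·e_1 + 0.3560·e_2 = (4.1584, -0.4950, -3.7624, -0.9901).
‖u_3‖ = 5.7161, so e_3 = (0.7275, -0.0866, -0.6582, -0.1732).
Qᵀb = (5.3666, -1.5130, -1.0739).
Back-substitute: x_3 = -1.0739/5.7161 = -0.1879.
x_2 = (-1.5130 + 0.3560·(-0.1879))/4.4944 = -0.3515.
x_1 = (5.3666 − 3.1305·(-0.3515) + 2.6833·(-0.1879))/4.4721 = 1.3333.

x = (1.3333, -0.3515, -0.1879)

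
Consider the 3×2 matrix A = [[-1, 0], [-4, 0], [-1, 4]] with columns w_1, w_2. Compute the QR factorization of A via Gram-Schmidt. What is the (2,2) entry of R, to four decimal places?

q_1 = w_1/‖w_1‖ = (-1, -4, -1)/4.2426 = (-0.2357, -0.9428, -0.2357).
r_{12} = q_1·w_2 = -0.9428.
u_2 = w_2 + 0.9428·q_1 = (-0.2222, -0.8889, 3.7778).
r_{22} = ‖u_2‖ = 3.8873.

r_{22} = 3.8873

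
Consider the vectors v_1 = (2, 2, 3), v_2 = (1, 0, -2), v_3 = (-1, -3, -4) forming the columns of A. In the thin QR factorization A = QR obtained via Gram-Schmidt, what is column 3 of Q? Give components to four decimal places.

v_1 = (2, 2, 3); ‖v_1‖ = 4.1231, so e_1 = (0.4851, 0.4851, 0.7276).
e_1·v_2 = 0.4851·1 + 0.4851·0 + 0.7276·(-2) = -0.9701.
u_2 = v_2 + 0.9701·e_1 = (1.4706, 0.4706, -1.2941).
‖u_2‖ = 2.0147, so e_2 = (0.7299, 0.2336, -0.6424).
e_1·v_3 = 0.4851·(-1) + 0.4851·(-3) + 0.7276·(-4) = -4.8507; e_2·v_3 = 0.7299·(-1) + 0.2336·(-3) + (-0.6424)·(-4) = 1.1387.
u_3 = v_3 + 4.8507·e_1 − 1.1387·e_2 = (0.5217, -0.9130, 0.2609).
‖u_3‖ = 1.0835, so e_3 = (0.4815, -0.8427, 0.2408).

e_3 = (0.4815, -0.8427, 0.2408)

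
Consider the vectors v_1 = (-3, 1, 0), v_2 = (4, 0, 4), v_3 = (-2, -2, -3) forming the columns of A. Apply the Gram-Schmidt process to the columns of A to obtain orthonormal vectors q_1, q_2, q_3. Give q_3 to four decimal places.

q_1 = v_1/‖v_1‖ = (-3, 1, 0)/3.1623 = (-0.9487, 0.3162, 0.0000).
r_{12} = q_1·v_2 = -3.7947.
u_2 = v_2 + 3.7947·q_1 = (0.4000, 1.2000, 4.0000).
‖u_2‖ = 4.1952, so q_2 = (0.0953, 0.2860, 0.9535).
r_{13} = q_1·v_3 = 1.2649; r_{23} = q_2·v_3 = -3.6232.
u_3 = v_3 − 1.2649·q_1 + 3.6232·q_2 = (-0.4545, -1.3636, 0.4545).
‖u_3‖ = 1.5076, so q_3 = (-0.3015, -0.9045, 0.3015).

q_3 = (-0.3015, -0.9045, 0.3015)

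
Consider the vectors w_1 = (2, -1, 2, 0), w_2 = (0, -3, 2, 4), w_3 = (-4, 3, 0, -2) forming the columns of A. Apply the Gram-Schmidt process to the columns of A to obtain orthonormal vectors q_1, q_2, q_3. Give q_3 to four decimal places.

q_3 = (-0.5970, 0.2772, 0.7356, -0.1599)

q_1 = w_1/‖w_1‖ = (2, -1, 2, 0)/3.0000 = (0.6667, -0.3333, 0.6667, 0.0000).
r_{12} = q_1·w_2 = 2.3333.
u_2 = w_2 − 2.3333·q_1 = (-1.5556, -2.2222, 0.4444, 4.0000).
‖u_2‖ = 4.8534, so q_2 = (-0.3205, -0.4579, 0.0916, 0.8242).
r_{13} = q_1·w_3 = -3.6667; r_{23} = q_2·w_3 = -1.7399.
u_3 = w_3 + 3.6667·q_1 + 1.7399·q_2 = (-2.1132, 0.9811, 2.6038, -0.5660).
‖u_3‖ = 3.5395, so q_3 = (-0.5970, 0.2772, 0.7356, -0.1599).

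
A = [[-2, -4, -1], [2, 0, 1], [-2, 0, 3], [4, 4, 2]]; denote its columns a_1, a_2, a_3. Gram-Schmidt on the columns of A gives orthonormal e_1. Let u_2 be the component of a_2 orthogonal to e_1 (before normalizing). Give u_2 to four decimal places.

u_2 = (-2.2857, -1.7143, 1.7143, 0.5714)

e_1 = a_1/‖a_1‖ = (-2, 2, -2, 4)/5.2915 = (-0.3780, 0.3780, -0.3780, 0.7559).
r_{12} = e_1·a_2 = 4.5356.
u_2 = a_2 − 4.5356·e_1 = (-2.2857, -1.7143, 1.7143, 0.5714).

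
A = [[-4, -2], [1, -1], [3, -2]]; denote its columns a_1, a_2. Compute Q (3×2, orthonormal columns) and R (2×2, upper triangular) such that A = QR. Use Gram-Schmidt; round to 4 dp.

a_1 = (-4, 1, 3); ‖a_1‖ = 5.0990, so e_1 = (-0.7845, 0.1961, 0.5883).
e_1·a_2 = (-0.7845)·(-2) + 0.1961·(-1) + 0.5883·(-2) = 0.1961.
u_2 = a_2 − 0.1961·e_1 = (-1.8462, -1.0385, -2.1154).
‖u_2‖ = 2.9936, so e_2 = (-0.6167, -0.3469, -0.7066).

Q = [[-0.7845, -0.6167], [0.1961, -0.3469], [0.5883, -0.7066]], R = [[5.0990, 0.1961], [0.0000, 2.9936]]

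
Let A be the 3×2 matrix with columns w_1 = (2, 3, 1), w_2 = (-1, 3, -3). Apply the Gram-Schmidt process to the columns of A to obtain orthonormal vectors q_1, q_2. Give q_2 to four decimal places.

q_1 = w_1/‖w_1‖ = (2, 3, 1)/3.7417 = (0.5345, 0.8018, 0.2673).
r_{12} = q_1·w_2 = 1.0690.
u_2 = w_2 − 1.0690·q_1 = (-1.5714, 2.1429, -3.2857).
‖u_2‖ = 4.2258, so q_2 = (-0.3719, 0.5071, -0.7775).

q_2 = (-0.3719, 0.5071, -0.7775)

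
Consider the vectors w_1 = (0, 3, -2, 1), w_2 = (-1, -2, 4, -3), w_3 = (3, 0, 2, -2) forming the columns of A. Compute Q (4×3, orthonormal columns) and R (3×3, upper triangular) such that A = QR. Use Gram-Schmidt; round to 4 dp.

w_1 = (0, 3, -2, 1); ‖w_1‖ = 3.7417, so e_1 = (0.0000, 0.8018, -0.5345, 0.2673).
e_1·w_2 = 0.0000·(-1) + 0.8018·(-2) + (-0.5345)·4 + 0.2673·(-3) = -4.5434.
u_2 = w_2 + 4.5434·e_1 = (-1.0000, 1.6429, 1.5714, -1.7857).
‖u_2‖ = 3.0589, so e_2 = (-0.3269, 0.5371, 0.5137, -0.5838).
e_1·w_3 = 0.0000·3 + 0.8018·0 + (-0.5345)·2 + 0.2673·(-2) = -1.6036; e_2·w_3 = (-0.3269)·3 + 0.5371·0 + 0.5137·2 + (-0.5838)·(-2) = 1.2142.
u_3 = w_3 + 1.6036·e_1 − 1.2142·e_2 = (3.3969, 0.6336, 0.5191, -0.8626).
‖u_3‖ = 3.5992, so e_3 = (0.9438, 0.1760, 0.1442, -0.2397).

Q = [[0.0000, -0.3269, 0.9438], [0.8018, 0.5371, 0.1760], [-0.5345, 0.5137, 0.1442], [0.2673, -0.5838, -0.2397]], R = [[3.7417, -4.5434, -1.6036], [0.0000, 3.0589, 1.2142], [0.0000, 0.0000, 3.5992]]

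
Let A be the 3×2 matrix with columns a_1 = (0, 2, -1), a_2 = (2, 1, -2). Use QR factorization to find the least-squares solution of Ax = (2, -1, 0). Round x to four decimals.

a_1 = (0, 2, -1); ‖a_1‖ = 2.2361, so e_1 = (0.0000, 0.8944, -0.4472).
e_1·a_2 = 0.0000·2 + 0.8944·1 + (-0.4472)·(-2) = 1.7889.
u_2 = a_2 − 1.7889·e_1 = (2.0000, -0.6000, -1.2000).
‖u_2‖ = 2.4083, so e_2 = (0.8305, -0.2491, -0.4983).
Qᵀb = (-0.8944, 1.9100).
Back-substitute: x_2 = 1.9100/2.4083 = 0.7931.
x_1 = (-0.8944 − 1.7889·0.7931)/2.2361 = -1.0345.

x = (-1.0345, 0.7931)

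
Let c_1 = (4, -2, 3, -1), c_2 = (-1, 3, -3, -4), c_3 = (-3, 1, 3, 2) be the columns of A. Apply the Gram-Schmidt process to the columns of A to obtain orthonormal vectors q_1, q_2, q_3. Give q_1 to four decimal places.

c_1 = (4, -2, 3, -1); ‖c_1‖ = 5.4772, so q_1 = (0.7303, -0.3651, 0.5477, -0.1826).

q_1 = (0.7303, -0.3651, 0.5477, -0.1826)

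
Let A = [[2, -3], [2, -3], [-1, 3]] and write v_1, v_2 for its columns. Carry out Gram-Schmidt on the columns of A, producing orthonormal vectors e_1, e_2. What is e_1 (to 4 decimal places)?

v_1 = (2, 2, -1); ‖v_1‖ = 3.0000, so e_1 = (0.6667, 0.6667, -0.3333).

e_1 = (0.6667, 0.6667, -0.3333)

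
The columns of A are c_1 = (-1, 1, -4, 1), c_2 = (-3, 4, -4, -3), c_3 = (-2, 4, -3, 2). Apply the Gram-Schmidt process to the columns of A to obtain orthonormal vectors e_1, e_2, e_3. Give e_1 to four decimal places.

e_1 = c_1/‖c_1‖ = (-1, 1, -4, 1)/4.3589 = (-0.2294, 0.2294, -0.9177, 0.2294).

e_1 = (-0.2294, 0.2294, -0.9177, 0.2294)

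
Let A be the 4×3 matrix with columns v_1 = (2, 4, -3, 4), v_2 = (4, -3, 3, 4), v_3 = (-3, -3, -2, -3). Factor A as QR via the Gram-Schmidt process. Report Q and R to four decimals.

v_1 = (2, 4, -3, 4); ‖v_1‖ = 6.7082, so q_1 = (0.2981, 0.5963, -0.4472, 0.5963).
q_1·v_2 = 0.2981·4 + 0.5963·(-3) + (-0.4472)·3 + 0.5963·4 = 0.4472.
u_2 = v_2 − 0.4472·q_1 = (3.8667, -3.2667, 3.2000, 3.7333).
‖u_2‖ = 7.0569, so q_2 = (0.5479, -0.4629, 0.4535, 0.5290).
q_1·v_3 = 0.2981·(-3) + 0.5963·(-3) + (-0.4472)·(-2) + 0.5963·(-3) = -3.5777; q_2·v_3 = 0.5479·(-3) + (-0.4629)·(-3) + 0.4535·(-2) + 0.5290·(-3) = -2.7491.
u_3 = v_3 + 3.5777·q_1 + 2.7491·q_2 = (-0.4270, -2.1392, -2.3534, 0.5877).
‖u_3‖ = 3.2623, so q_3 = (-0.1309, -0.6557, -0.7214, 0.1801).

Q = [[0.2981, 0.5479, -0.1309], [0.5963, -0.4629, -0.6557], [-0.4472, 0.4535, -0.7214], [0.5963, 0.5290, 0.1801]], R = [[6.7082, 0.4472, -3.5777], [0.0000, 7.0569, -2.7491], [0.0000, 0.0000, 3.2623]]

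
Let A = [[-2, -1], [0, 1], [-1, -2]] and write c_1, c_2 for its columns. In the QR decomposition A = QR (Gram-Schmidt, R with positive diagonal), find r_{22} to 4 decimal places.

c_1 = (-2, 0, -1); ‖c_1‖ = 2.2361, so q_1 = (-0.8944, 0.0000, -0.4472).
q_1·c_2 = (-0.8944)·(-1) + 0.0000·1 + (-0.4472)·(-2) = 1.7889.
u_2 = c_2 − 1.7889·q_1 = (0.6000, 1.0000, -1.2000).
r_{22} = ‖u_2‖ = 1.6733.

r_{22} = 1.6733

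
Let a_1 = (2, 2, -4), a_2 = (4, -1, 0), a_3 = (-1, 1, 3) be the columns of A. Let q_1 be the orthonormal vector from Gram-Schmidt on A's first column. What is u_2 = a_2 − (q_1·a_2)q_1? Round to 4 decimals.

u_2 = (3.5000, -1.5000, 1.0000)

a_1 = (2, 2, -4); ‖a_1‖ = 4.8990, so q_1 = (0.4082, 0.4082, -0.8165).
q_1·a_2 = 0.4082·4 + 0.4082·(-1) + (-0.8165)·0 = 1.2247.
u_2 = a_2 − 1.2247·q_1 = (3.5000, -1.5000, 1.0000).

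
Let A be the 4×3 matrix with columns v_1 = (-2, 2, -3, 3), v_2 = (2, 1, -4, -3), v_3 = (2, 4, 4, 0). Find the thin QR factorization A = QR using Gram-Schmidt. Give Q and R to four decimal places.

v_1 = (-2, 2, -3, 3); ‖v_1‖ = 5.0990, so q_1 = (-0.3922, 0.3922, -0.5883, 0.5883).
q_1·v_2 = (-0.3922)·2 + 0.3922·1 + (-0.5883)·(-4) + 0.5883·(-3) = 0.1961.
u_2 = v_2 − 0.1961·q_1 = (2.0769, 0.9231, -3.8846, -3.1154).
‖u_2‖ = 5.4737, so q_2 = (0.3794, 0.1686, -0.7097, -0.5692).
q_1·v_3 = (-0.3922)·2 + 0.3922·4 + (-0.5883)·4 + 0.5883·0 = -1.5689; q_2·v_3 = 0.3794·2 + 0.1686·4 + (-0.7097)·4 + (-0.5692)·0 = -1.4053.
u_3 = v_3 + 1.5689·q_1 + 1.4053·q_2 = (1.9178, 4.8524, 2.0796, 0.1232).
‖u_3‖ = 5.6181, so q_3 = (0.3414, 0.8637, 0.3702, 0.0219).

Q = [[-0.3922, 0.3794, 0.3414], [0.3922, 0.1686, 0.8637], [-0.5883, -0.7097, 0.3702], [0.5883, -0.5692, 0.0219]], R = [[5.0990, 0.1961, -1.5689], [0.0000, 5.4737, -1.4053], [0.0000, 0.0000, 5.6181]]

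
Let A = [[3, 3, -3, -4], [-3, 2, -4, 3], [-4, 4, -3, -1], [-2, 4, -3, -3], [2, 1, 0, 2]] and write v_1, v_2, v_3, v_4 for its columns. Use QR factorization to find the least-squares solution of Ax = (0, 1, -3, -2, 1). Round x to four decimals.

e_1 = v_1/‖v_1‖ = (3, -3, -4, -2, 2)/6.4807 = (0.4629, -0.4629, -0.6172, -0.3086, 0.3086).
r_{12} = e_1·v_2 = -2.9318.
u_2 = v_2 + 2.9318·e_1 = (4.3571, 0.6429, 2.1905, 3.0952, 1.9048).
‖u_2‖ = 6.1159, so e_2 = (0.7124, 0.1051, 0.3582, 0.5061, 0.3114).
r_{13} = e_1·v_3 = 3.2404; r_{23} = e_2·v_3 = -5.1505.
u_3 = v_3 − 3.2404·e_1 + 5.1505·e_2 = (-0.8307, -1.9586, 0.8447, 0.6066, 0.6041).
‖u_3‖ = 2.4439, so e_3 = (-0.3399, -0.8014, 0.3456, 0.2482, 0.2472).
r_{14} = e_1·v_4 = -1.0801; r_{24} = e_2·v_4 = -3.7879; r_{34} = e_3·v_4 = -1.6406.
u_4 = v_4 + 1.0801·e_1 + 3.7879·e_2 + 1.6406·e_3 = (-1.3591, 1.5833, 0.2571, -1.0091, 3.9186).
‖u_4‖ = 4.5600, so e_4 = (-0.2980, 0.3472, 0.0564, -0.2213, 0.8593).
Qᵀb = (2.3146, -1.6701, -2.0876, 1.4800).
Back-substitute: x_4 = 1.4800/4.5600 = 0.3246.
x_3 = (-2.0876 + 1.6406·0.3246)/2.4439 = -0.6363.
x_2 = (-1.6701 + 5.1505·(-0.6363) + 3.7879·0.3246)/6.1159 = -0.6079.
x_1 = (2.3146 + 2.9318·(-0.6079) − 3.2404·(-0.6363) + 1.0801·0.3246)/6.4807 = 0.4544.

x = (0.4544, -0.6079, -0.6363, 0.3246)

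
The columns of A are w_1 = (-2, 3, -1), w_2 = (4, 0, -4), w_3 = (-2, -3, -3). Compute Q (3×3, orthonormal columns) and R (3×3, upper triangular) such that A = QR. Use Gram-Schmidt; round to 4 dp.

e_1 = w_1/‖w_1‖ = (-2, 3, -1)/3.7417 = (-0.5345, 0.8018, -0.2673).
r_{12} = e_1·w_2 = -1.0690.
u_2 = w_2 + 1.0690·e_1 = (3.4286, 0.8571, -4.2857).
‖u_2‖ = 5.5549, so e_2 = (0.6172, 0.1543, -0.7715).
r_{13} = e_1·w_3 = -0.5345; r_{23} = e_2·w_3 = 0.6172.
u_3 = w_3 + 0.5345·e_1 − 0.6172·e_2 = (-2.6667, -2.6667, -2.6667).
‖u_3‖ = 4.6188, so e_3 = (-0.5774, -0.5774, -0.5774).

Q = [[-0.5345, 0.6172, -0.5774], [0.8018, 0.1543, -0.5774], [-0.2673, -0.7715, -0.5774]], R = [[3.7417, -1.0690, -0.5345], [0.0000, 5.5549, 0.6172], [0.0000, 0.0000, 4.6188]]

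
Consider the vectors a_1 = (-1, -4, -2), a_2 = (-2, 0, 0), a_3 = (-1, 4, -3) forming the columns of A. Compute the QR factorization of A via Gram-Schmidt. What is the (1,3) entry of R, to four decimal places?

r_{13} = -1.9640

q_1 = a_1/‖a_1‖ = (-1, -4, -2)/4.5826 = (-0.2182, -0.8729, -0.4364).
r_{13} = q_1·a_3 = -1.9640.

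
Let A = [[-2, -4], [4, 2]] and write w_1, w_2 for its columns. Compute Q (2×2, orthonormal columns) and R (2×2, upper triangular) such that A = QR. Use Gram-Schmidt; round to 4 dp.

e_1 = w_1/‖w_1‖ = (-2, 4)/4.4721 = (-0.4472, 0.8944).
r_{12} = e_1·w_2 = 3.5777.
u_2 = w_2 − 3.5777·e_1 = (-2.4000, -1.2000).
‖u_2‖ = 2.6833, so e_2 = (-0.8944, -0.4472).

Q = [[-0.4472, -0.8944], [0.8944, -0.4472]], R = [[4.4721, 3.5777], [0.0000, 2.6833]]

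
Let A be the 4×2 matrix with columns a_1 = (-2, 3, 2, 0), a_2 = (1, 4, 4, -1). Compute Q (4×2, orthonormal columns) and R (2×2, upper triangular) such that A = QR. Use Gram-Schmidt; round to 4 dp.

Q = [[-0.4851, 0.8066], [0.7276, 0.2131], [0.4851, 0.4870], [0.0000, -0.2587]], R = [[4.1231, 4.3656], [0.0000, 3.8654]]

a_1 = (-2, 3, 2, 0); ‖a_1‖ = 4.1231, so e_1 = (-0.4851, 0.7276, 0.4851, 0.0000).
e_1·a_2 = (-0.4851)·1 + 0.7276·4 + 0.4851·4 + 0.0000·(-1) = 4.3656.
u_2 = a_2 − 4.3656·e_1 = (3.1176, 0.8235, 1.8824, -1.0000).
‖u_2‖ = 3.8654, so e_2 = (0.8066, 0.2131, 0.4870, -0.2587).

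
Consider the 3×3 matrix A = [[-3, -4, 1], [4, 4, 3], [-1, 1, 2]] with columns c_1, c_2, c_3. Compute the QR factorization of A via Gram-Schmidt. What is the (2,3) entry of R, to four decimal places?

r_{23} = 1.2260

q_1 = c_1/‖c_1‖ = (-3, 4, -1)/5.0990 = (-0.5883, 0.7845, -0.1961).
r_{12} = q_1·c_2 = 5.2951.
u_2 = c_2 − 5.2951·q_1 = (-0.8846, -0.1538, 2.0385).
‖u_2‖ = 2.2275, so q_2 = (-0.3971, -0.0691, 0.9152).
r_{23} = q_2·c_3 = 1.2260.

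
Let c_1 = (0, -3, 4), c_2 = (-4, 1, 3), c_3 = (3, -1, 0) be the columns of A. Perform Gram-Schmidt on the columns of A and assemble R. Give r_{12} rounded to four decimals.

q_1 = c_1/‖c_1‖ = (0, -3, 4)/5.0000 = (0.0000, -0.6000, 0.8000).
r_{12} = q_1·c_2 = 1.8000.

r_{12} = 1.8000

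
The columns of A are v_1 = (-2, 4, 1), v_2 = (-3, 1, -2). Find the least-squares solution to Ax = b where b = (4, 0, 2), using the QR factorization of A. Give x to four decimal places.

v_1 = (-2, 4, 1); ‖v_1‖ = 4.5826, so q_1 = (-0.4364, 0.8729, 0.2182).
q_1·v_2 = (-0.4364)·(-3) + 0.8729·1 + 0.2182·(-2) = 1.7457.
u_2 = v_2 − 1.7457·q_1 = (-2.2381, -0.5238, -2.3810).
‖u_2‖ = 3.3094, so q_2 = (-0.6763, -0.1583, -0.7194).
Qᵀb = (-1.3093, -4.1440).
Back-substitute: x_2 = -4.1440/3.3094 = -1.2522.
x_1 = (-1.3093 − 1.7457·(-1.2522))/4.5826 = 0.1913.

x = (0.1913, -1.2522)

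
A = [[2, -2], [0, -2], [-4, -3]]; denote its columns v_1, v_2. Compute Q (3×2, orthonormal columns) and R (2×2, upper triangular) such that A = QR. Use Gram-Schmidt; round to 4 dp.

Q = [[0.4472, -0.7537], [0.0000, -0.5384], [-0.8944, -0.3769]], R = [[4.4721, 1.7889], [0.0000, 3.7148]]

q_1 = v_1/‖v_1‖ = (2, 0, -4)/4.4721 = (0.4472, 0.0000, -0.8944).
r_{12} = q_1·v_2 = 1.7889.
u_2 = v_2 − 1.7889·q_1 = (-2.8000, -2.0000, -1.4000).
‖u_2‖ = 3.7148, so q_2 = (-0.7537, -0.5384, -0.3769).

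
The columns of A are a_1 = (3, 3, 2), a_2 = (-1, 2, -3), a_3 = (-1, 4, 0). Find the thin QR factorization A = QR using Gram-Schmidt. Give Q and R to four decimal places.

e_1 = a_1/‖a_1‖ = (3, 3, 2)/4.6904 = (0.6396, 0.6396, 0.4264).
r_{12} = e_1·a_2 = -0.6396.
u_2 = a_2 + 0.6396·e_1 = (-0.5909, 2.4091, -2.7273).
‖u_2‖ = 3.6866, so e_2 = (-0.1603, 0.6535, -0.7398).
r_{13} = e_1·a_3 = 1.9188; r_{23} = e_2·a_3 = 2.7742.
u_3 = a_3 − 1.9188·e_1 − 2.7742·e_2 = (-1.7826, 0.9599, 1.2341).
‖u_3‖ = 2.3711, so e_3 = (-0.7518, 0.4048, 0.5205).

Q = [[0.6396, -0.1603, -0.7518], [0.6396, 0.6535, 0.4048], [0.4264, -0.7398, 0.5205]], R = [[4.6904, -0.6396, 1.9188], [0.0000, 3.6866, 2.7742], [0.0000, 0.0000, 2.3711]]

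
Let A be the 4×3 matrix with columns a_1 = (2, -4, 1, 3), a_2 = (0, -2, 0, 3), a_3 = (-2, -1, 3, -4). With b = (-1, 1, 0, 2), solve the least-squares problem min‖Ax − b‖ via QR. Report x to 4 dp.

a_1 = (2, -4, 1, 3); ‖a_1‖ = 5.4772, so q_1 = (0.3651, -0.7303, 0.1826, 0.5477).
q_1·a_2 = 0.3651·0 + (-0.7303)·(-2) + 0.1826·0 + 0.5477·3 = 3.1038.
u_2 = a_2 − 3.1038·q_1 = (-1.1333, 0.2667, -0.5667, 1.3000).
‖u_2‖ = 1.8348, so q_2 = (-0.6177, 0.1453, -0.3088, 0.7085).
q_1·a_3 = 0.3651·(-2) + (-0.7303)·(-1) + 0.1826·3 + 0.5477·(-4) = -1.6432; q_2·a_3 = (-0.6177)·(-2) + 0.1453·(-1) + (-0.3088)·3 + 0.7085·(-4) = -2.6705.
u_3 = a_3 + 1.6432·q_1 + 2.6705·q_2 = (-3.0495, -1.8119, 2.4752, -1.2079).
‖u_3‖ = 4.4909, so q_3 = (-0.6790, -0.4035, 0.5512, -0.2690).
Qᵀb = (0.0000, 2.1800, -0.2624).
Back-substitute: x_3 = -0.2624/4.4909 = -0.0584.
x_2 = (2.1800 + 2.6705·(-0.0584))/1.8348 = 1.1031.
x_1 = (0.0000 − 3.1038·1.1031 + 1.6432·(-0.0584))/5.4772 = -0.6426.

x = (-0.6426, 1.1031, -0.0584)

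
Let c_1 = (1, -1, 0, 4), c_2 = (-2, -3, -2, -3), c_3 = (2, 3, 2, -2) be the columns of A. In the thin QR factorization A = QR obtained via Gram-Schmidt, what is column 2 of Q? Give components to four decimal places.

q_2 = (-0.3163, -0.8225, -0.4555, -0.1265)

c_1 = (1, -1, 0, 4); ‖c_1‖ = 4.2426, so q_1 = (0.2357, -0.2357, 0.0000, 0.9428).
q_1·c_2 = 0.2357·(-2) + (-0.2357)·(-3) + 0.0000·(-2) + 0.9428·(-3) = -2.5927.
u_2 = c_2 + 2.5927·q_1 = (-1.3889, -3.6111, -2.0000, -0.5556).
‖u_2‖ = 4.3906, so q_2 = (-0.3163, -0.8225, -0.4555, -0.1265).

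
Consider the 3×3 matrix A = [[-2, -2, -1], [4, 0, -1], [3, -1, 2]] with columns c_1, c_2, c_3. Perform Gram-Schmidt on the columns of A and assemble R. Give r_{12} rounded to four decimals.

c_1 = (-2, 4, 3); ‖c_1‖ = 5.3852, so e_1 = (-0.3714, 0.7428, 0.5571).
r_{12} = e_1·c_2 = 0.1857.

r_{12} = 0.1857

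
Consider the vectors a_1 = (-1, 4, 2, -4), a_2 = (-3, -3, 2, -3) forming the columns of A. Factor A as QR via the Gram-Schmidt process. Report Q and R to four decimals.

Q = [[-0.1644, -0.5160], [0.6576, -0.6896], [0.3288, 0.2977], [-0.6576, -0.4118]], R = [[6.0828, 1.1508], [0.0000, 5.4475]]

q_1 = a_1/‖a_1‖ = (-1, 4, 2, -4)/6.0828 = (-0.1644, 0.6576, 0.3288, -0.6576).
r_{12} = q_1·a_2 = 1.1508.
u_2 = a_2 − 1.1508·q_1 = (-2.8108, -3.7568, 1.6216, -2.2432).
‖u_2‖ = 5.4475, so q_2 = (-0.5160, -0.6896, 0.2977, -0.4118).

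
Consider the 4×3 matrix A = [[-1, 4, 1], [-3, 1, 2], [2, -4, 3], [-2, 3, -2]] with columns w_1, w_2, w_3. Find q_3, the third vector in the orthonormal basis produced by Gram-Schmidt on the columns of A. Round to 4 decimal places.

w_1 = (-1, -3, 2, -2); ‖w_1‖ = 4.2426, so q_1 = (-0.2357, -0.7071, 0.4714, -0.4714).
q_1·w_2 = (-0.2357)·4 + (-0.7071)·1 + 0.4714·(-4) + (-0.4714)·3 = -4.9497.
u_2 = w_2 + 4.9497·q_1 = (2.8333, -2.5000, -1.6667, 0.6667).
‖u_2‖ = 4.1833, so q_2 = (0.6773, -0.5976, -0.3984, 0.1594).
q_1·w_3 = (-0.2357)·1 + (-0.7071)·2 + 0.4714·3 + (-0.4714)·(-2) = 0.7071; q_2·w_3 = 0.6773·1 + (-0.5976)·2 + (-0.3984)·3 + 0.1594·(-2) = -2.0319.
u_3 = w_3 − 0.7071·q_1 + 2.0319·q_2 = (2.5429, 1.2857, 1.8571, -1.3429).
‖u_3‖ = 3.6567, so q_3 = (0.6954, 0.3516, 0.5079, -0.3672).

q_3 = (0.6954, 0.3516, 0.5079, -0.3672)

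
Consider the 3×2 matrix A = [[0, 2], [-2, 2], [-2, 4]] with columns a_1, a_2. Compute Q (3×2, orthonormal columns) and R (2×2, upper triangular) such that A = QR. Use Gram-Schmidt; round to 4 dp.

Q = [[0.0000, 0.8165], [-0.7071, -0.4082], [-0.7071, 0.4082]], R = [[2.8284, -4.2426], [0.0000, 2.4495]]

q_1 = a_1/‖a_1‖ = (0, -2, -2)/2.8284 = (0.0000, -0.7071, -0.7071).
r_{12} = q_1·a_2 = -4.2426.
u_2 = a_2 + 4.2426·q_1 = (2.0000, -1.0000, 1.0000).
‖u_2‖ = 2.4495, so q_2 = (0.8165, -0.4082, 0.4082).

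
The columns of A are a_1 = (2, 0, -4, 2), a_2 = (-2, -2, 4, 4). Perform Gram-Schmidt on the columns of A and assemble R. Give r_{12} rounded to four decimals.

r_{12} = -2.4495

a_1 = (2, 0, -4, 2); ‖a_1‖ = 4.8990, so e_1 = (0.4082, 0.0000, -0.8165, 0.4082).
r_{12} = e_1·a_2 = -2.4495.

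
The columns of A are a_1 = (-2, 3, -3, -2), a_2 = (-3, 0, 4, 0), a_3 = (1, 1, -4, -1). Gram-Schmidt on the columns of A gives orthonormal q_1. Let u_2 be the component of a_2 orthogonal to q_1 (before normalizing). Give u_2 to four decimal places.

u_2 = (-3.4615, 0.6923, 3.3077, -0.4615)

a_1 = (-2, 3, -3, -2); ‖a_1‖ = 5.0990, so q_1 = (-0.3922, 0.5883, -0.5883, -0.3922).
q_1·a_2 = (-0.3922)·(-3) + 0.5883·0 + (-0.5883)·4 + (-0.3922)·0 = -1.1767.
u_2 = a_2 + 1.1767·q_1 = (-3.4615, 0.6923, 3.3077, -0.4615).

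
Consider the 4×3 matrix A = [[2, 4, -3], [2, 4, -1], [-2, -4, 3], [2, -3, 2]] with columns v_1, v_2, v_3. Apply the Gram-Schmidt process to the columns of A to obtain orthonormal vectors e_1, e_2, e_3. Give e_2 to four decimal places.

e_1 = v_1/‖v_1‖ = (2, 2, -2, 2)/4.0000 = (0.5000, 0.5000, -0.5000, 0.5000).
r_{12} = e_1·v_2 = 4.5000.
u_2 = v_2 − 4.5000·e_1 = (1.7500, 1.7500, -1.7500, -5.2500).
‖u_2‖ = 6.0622, so e_2 = (0.2887, 0.2887, -0.2887, -0.8660).

e_2 = (0.2887, 0.2887, -0.2887, -0.8660)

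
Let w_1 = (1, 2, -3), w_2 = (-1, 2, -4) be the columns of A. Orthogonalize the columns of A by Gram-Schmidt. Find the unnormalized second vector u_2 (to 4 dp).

w_1 = (1, 2, -3); ‖w_1‖ = 3.7417, so q_1 = (0.2673, 0.5345, -0.8018).
q_1·w_2 = 0.2673·(-1) + 0.5345·2 + (-0.8018)·(-4) = 4.0089.
u_2 = w_2 − 4.0089·q_1 = (-2.0714, -0.1429, -0.7857).

u_2 = (-2.0714, -0.1429, -0.7857)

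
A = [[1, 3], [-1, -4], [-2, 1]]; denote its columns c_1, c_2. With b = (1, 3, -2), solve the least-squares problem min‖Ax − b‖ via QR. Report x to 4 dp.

x = (0.8168, -0.5802)

e_1 = c_1/‖c_1‖ = (1, -1, -2)/2.4495 = (0.4082, -0.4082, -0.8165).
r_{12} = e_1·c_2 = 2.0412.
u_2 = c_2 − 2.0412·e_1 = (2.1667, -3.1667, 2.6667).
‖u_2‖ = 4.6726, so e_2 = (0.4637, -0.6777, 0.5707).
Qᵀb = (0.8165, -2.7108).
Back-substitute: x_2 = -2.7108/4.6726 = -0.5802.
x_1 = (0.8165 − 2.0412·(-0.5802))/2.4495 = 0.8168.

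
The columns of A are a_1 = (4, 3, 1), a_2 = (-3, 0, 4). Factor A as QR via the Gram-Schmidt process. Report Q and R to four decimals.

a_1 = (4, 3, 1); ‖a_1‖ = 5.0990, so e_1 = (0.7845, 0.5883, 0.1961).
e_1·a_2 = 0.7845·(-3) + 0.5883·0 + 0.1961·4 = -1.5689.
u_2 = a_2 + 1.5689·e_1 = (-1.7692, 0.9231, 4.3077).
‖u_2‖ = 4.7475, so e_2 = (-0.3727, 0.1944, 0.9074).

Q = [[0.7845, -0.3727], [0.5883, 0.1944], [0.1961, 0.9074]], R = [[5.0990, -1.5689], [0.0000, 4.7475]]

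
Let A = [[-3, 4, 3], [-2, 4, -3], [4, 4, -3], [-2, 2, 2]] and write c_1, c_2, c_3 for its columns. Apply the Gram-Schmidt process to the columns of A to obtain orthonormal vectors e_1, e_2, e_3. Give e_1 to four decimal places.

c_1 = (-3, -2, 4, -2); ‖c_1‖ = 5.7446, so e_1 = (-0.5222, -0.3482, 0.6963, -0.3482).

e_1 = (-0.5222, -0.3482, 0.6963, -0.3482)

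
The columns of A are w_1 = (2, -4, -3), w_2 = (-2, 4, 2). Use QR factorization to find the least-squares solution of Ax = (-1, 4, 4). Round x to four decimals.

x = (-2.2000, -1.3000)

w_1 = (2, -4, -3); ‖w_1‖ = 5.3852, so q_1 = (0.3714, -0.7428, -0.5571).
q_1·w_2 = 0.3714·(-2) + (-0.7428)·4 + (-0.5571)·2 = -4.8281.
u_2 = w_2 + 4.8281·q_1 = (-0.2069, 0.4138, -0.6897).
‖u_2‖ = 0.8305, so q_2 = (-0.2491, 0.4983, -0.8305).
Qᵀb = (-5.5709, -1.0796).
Back-substitute: x_2 = -1.0796/0.8305 = -1.3000.
x_1 = (-5.5709 + 4.8281·(-1.3000))/5.3852 = -2.2000.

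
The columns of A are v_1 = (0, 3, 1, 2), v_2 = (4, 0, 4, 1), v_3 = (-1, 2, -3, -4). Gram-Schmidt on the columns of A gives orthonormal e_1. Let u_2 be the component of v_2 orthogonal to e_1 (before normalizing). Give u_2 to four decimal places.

v_1 = (0, 3, 1, 2); ‖v_1‖ = 3.7417, so e_1 = (0.0000, 0.8018, 0.2673, 0.5345).
e_1·v_2 = 0.0000·4 + 0.8018·0 + 0.2673·4 + 0.5345·1 = 1.6036.
u_2 = v_2 − 1.6036·e_1 = (4.0000, -1.2857, 3.5714, 0.1429).

u_2 = (4.0000, -1.2857, 3.5714, 0.1429)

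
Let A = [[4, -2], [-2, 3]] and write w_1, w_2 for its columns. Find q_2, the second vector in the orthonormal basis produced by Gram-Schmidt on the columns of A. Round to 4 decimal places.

q_2 = (0.4472, 0.8944)

w_1 = (4, -2); ‖w_1‖ = 4.4721, so q_1 = (0.8944, -0.4472).
q_1·w_2 = 0.8944·(-2) + (-0.4472)·3 = -3.1305.
u_2 = w_2 + 3.1305·q_1 = (0.8000, 1.6000).
‖u_2‖ = 1.7889, so q_2 = (0.4472, 0.8944).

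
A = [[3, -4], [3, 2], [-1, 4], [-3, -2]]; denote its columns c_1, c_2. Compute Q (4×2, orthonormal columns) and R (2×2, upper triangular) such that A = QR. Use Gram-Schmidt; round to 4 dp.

Q = [[0.5669, -0.5688], [0.5669, 0.3868], [-0.1890, 0.6143], [-0.5669, -0.3868]], R = [[5.2915, -0.7559], [0.0000, 6.2792]]

e_1 = c_1/‖c_1‖ = (3, 3, -1, -3)/5.2915 = (0.5669, 0.5669, -0.1890, -0.5669).
r_{12} = e_1·c_2 = -0.7559.
u_2 = c_2 + 0.7559·e_1 = (-3.5714, 2.4286, 3.8571, -2.4286).
‖u_2‖ = 6.2792, so e_2 = (-0.5688, 0.3868, 0.6143, -0.3868).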